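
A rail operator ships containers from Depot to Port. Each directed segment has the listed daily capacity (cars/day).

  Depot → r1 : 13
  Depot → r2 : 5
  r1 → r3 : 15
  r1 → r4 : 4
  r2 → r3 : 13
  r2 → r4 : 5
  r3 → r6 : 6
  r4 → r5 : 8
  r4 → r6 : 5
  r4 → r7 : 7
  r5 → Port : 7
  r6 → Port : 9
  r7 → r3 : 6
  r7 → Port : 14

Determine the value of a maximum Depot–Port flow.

Augment Depot→r1→r3→r6→Port: bottleneck 6, flow now 6.
Augment Depot→r1→r4→r5→Port: bottleneck 4, flow now 10.
Augment Depot→r2→r4→r5→Port: bottleneck 3, flow now 13.
Augment Depot→r2→r4→r6→Port: bottleneck 2, flow now 15.
No augmenting path remains; maximum flow = 15.
In the residual graph, reachable from Depot: {Depot, r1, r3}.
Min-cut edges: Depot→r2 (5), r1→r4 (4), r3→r6 (6); capacity 5 + 4 + 6 = 15.
This cut is saturated, so no flow can exceed 15.

15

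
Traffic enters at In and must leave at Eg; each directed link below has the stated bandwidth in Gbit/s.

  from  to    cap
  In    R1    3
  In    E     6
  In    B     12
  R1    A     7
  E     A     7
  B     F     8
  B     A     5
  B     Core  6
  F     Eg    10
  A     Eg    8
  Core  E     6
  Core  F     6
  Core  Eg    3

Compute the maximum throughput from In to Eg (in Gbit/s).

20

Augment In→R1→A→Eg: bottleneck 3, flow now 3.
Augment In→E→A→Eg: bottleneck 5, flow now 8.
Augment In→B→F→Eg: bottleneck 8, flow now 16.
Augment In→B→Core→Eg: bottleneck 3, flow now 19.
Augment In→B→Core→F→Eg: bottleneck 1, flow now 20.
No augmenting path remains; maximum flow = 20.
In the residual graph, reachable from In: {In, R1, E, A}.
Min-cut edges: In→B (12), A→Eg (8); capacity 12 + 8 = 20.
This cut is saturated, so no flow can exceed 20.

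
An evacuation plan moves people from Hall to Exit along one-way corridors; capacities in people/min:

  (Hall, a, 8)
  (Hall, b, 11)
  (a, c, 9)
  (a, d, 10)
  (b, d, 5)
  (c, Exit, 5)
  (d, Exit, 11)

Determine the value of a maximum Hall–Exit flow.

Augment Hall→a→c→Exit: bottleneck 5, flow now 5.
Augment Hall→a→d→Exit: bottleneck 3, flow now 8.
Augment Hall→b→d→Exit: bottleneck 5, flow now 13.
No augmenting path remains; maximum flow = 13.
In the residual graph, reachable from Hall: {Hall, b}.
Min-cut edges: Hall→a (8), b→d (5); capacity 8 + 5 = 13.
This cut is saturated, so no flow can exceed 13.

13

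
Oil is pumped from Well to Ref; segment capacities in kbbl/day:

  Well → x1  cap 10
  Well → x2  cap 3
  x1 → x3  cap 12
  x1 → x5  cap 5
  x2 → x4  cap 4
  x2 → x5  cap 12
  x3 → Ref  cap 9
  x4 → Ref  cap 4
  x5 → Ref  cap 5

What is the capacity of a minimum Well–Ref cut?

13

Augment Well→x1→x3→Ref: bottleneck 9, flow now 9.
Augment Well→x1→x5→Ref: bottleneck 1, flow now 10.
Augment Well→x2→x4→Ref: bottleneck 3, flow now 13.
No augmenting path remains; maximum flow = 13.
By max-flow min-cut, the minimum cut capacity equals the max flow.
In the residual graph, reachable from Well: {Well}.
Min-cut edges: Well→x1 (10), Well→x2 (3); capacity 10 + 3 = 13.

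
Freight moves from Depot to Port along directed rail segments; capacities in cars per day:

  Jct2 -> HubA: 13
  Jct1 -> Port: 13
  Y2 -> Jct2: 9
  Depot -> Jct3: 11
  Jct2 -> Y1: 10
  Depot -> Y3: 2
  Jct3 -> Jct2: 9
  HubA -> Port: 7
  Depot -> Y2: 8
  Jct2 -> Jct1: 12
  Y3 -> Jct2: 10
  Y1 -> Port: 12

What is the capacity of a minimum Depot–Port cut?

Augment Depot→Jct3→Jct2→Y1→Port: bottleneck 9, flow now 9.
Augment Depot→Y3→Jct2→Y1→Port: bottleneck 1, flow now 10.
Augment Depot→Y3→Jct2→HubA→Port: bottleneck 1, flow now 11.
Augment Depot→Y2→Jct2→HubA→Port: bottleneck 6, flow now 17.
Augment Depot→Y2→Jct2→Jct1→Port: bottleneck 2, flow now 19.
No augmenting path remains; maximum flow = 19.
By max-flow min-cut, the minimum cut capacity equals the max flow.
In the residual graph, reachable from Depot: {Depot, Jct3}.
Min-cut edges: Depot→Y3 (2), Depot→Y2 (8), Jct3→Jct2 (9); capacity 2 + 8 + 9 = 19.

19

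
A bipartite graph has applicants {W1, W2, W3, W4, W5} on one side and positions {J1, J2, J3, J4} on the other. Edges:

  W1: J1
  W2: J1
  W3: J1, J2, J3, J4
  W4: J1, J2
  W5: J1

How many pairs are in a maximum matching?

3

Unit-capacity flow: source→left, listed edges, right→sink; max matching = max flow.
Augmenting path W1→J1 (+1); matched 1.
Augmenting path W3→J2 (+1); matched 2.
Augmenting path W4→J2→W3→J3 (+1); matched 3.
No augmenting path remains; maximum matching = 3.
König certificate: {W3, W4, J1} is a vertex cover of size 3 (every listed pair touches it), so no matching can be larger.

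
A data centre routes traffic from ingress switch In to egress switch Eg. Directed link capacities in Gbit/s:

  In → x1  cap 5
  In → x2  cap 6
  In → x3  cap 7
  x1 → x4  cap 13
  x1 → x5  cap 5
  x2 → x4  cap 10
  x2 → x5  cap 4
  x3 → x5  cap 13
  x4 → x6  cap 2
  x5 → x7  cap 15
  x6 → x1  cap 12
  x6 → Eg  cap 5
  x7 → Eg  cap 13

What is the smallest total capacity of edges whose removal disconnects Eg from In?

15

Augment In→x1→x4→x6→Eg: bottleneck 2, flow now 2.
Augment In→x1→x5→x7→Eg: bottleneck 3, flow now 5.
Augment In→x2→x5→x7→Eg: bottleneck 4, flow now 9.
Augment In→x3→x5→x7→Eg: bottleneck 6, flow now 15.
No augmenting path remains; maximum flow = 15.
By max-flow min-cut, the minimum cut capacity equals the max flow.
In the residual graph, reachable from In: {In, x1, x2, x3, x4, x5, x7}.
Min-cut edges: x4→x6 (2), x7→Eg (13); capacity 2 + 13 = 15.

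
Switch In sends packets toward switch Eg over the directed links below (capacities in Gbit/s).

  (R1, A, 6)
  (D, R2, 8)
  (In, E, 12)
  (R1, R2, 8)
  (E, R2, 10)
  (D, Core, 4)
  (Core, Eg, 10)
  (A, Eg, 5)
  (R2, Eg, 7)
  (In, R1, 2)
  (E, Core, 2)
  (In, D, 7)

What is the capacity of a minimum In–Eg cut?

15

Augment In→R1→A→Eg: bottleneck 2, flow now 2.
Augment In→E→R2→Eg: bottleneck 7, flow now 9.
Augment In→E→Core→Eg: bottleneck 2, flow now 11.
Augment In→D→Core→Eg: bottleneck 4, flow now 15.
No augmenting path remains; maximum flow = 15.
By max-flow min-cut, the minimum cut capacity equals the max flow.
In the residual graph, reachable from In: {In, E, D, R2}.
Min-cut edges: In→R1 (2), E→Core (2), D→Core (4), R2→Eg (7); capacity 2 + 2 + 4 + 7 = 15.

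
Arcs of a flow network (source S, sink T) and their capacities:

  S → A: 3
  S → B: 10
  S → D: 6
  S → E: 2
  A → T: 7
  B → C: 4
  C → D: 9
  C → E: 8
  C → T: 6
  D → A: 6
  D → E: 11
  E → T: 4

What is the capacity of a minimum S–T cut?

Augment S→A→T: bottleneck 3, flow now 3.
Augment S→E→T: bottleneck 2, flow now 5.
Augment S→B→C→T: bottleneck 4, flow now 9.
Augment S→D→A→T: bottleneck 4, flow now 13.
Augment S→D→E→T: bottleneck 2, flow now 15.
No augmenting path remains; maximum flow = 15.
By max-flow min-cut, the minimum cut capacity equals the max flow.
In the residual graph, reachable from S: {S, B}.
Min-cut edges: S→A (3), S→D (6), S→E (2), B→C (4); capacity 3 + 6 + 2 + 4 = 15.

15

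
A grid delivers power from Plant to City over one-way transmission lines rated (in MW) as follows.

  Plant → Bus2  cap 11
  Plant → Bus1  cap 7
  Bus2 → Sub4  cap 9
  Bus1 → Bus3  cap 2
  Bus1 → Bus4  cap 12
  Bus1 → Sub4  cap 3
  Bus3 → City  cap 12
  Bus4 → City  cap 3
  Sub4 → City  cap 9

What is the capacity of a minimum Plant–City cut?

Augment Plant→Bus2→Sub4→City: bottleneck 9, flow now 9.
Augment Plant→Bus1→Bus3→City: bottleneck 2, flow now 11.
Augment Plant→Bus1→Bus4→City: bottleneck 3, flow now 14.
No augmenting path remains; maximum flow = 14.
By max-flow min-cut, the minimum cut capacity equals the max flow.
In the residual graph, reachable from Plant: {Plant, Bus2, Bus1, Bus4, Sub4}.
Min-cut edges: Bus1→Bus3 (2), Bus4→City (3), Sub4→City (9); capacity 2 + 3 + 9 = 14.

14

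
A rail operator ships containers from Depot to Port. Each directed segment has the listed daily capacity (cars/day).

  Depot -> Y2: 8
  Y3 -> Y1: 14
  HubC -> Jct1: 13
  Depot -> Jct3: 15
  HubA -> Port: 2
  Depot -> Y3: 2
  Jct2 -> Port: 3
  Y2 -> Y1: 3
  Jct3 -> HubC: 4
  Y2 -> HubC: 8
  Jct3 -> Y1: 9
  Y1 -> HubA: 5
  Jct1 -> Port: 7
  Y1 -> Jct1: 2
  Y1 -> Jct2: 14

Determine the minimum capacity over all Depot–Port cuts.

12

Augment Depot→Y3→Y1→Jct1→Port: bottleneck 2, flow now 2.
Augment Depot→Jct3→Y1→Jct2→Port: bottleneck 3, flow now 5.
Augment Depot→Jct3→Y1→HubA→Port: bottleneck 2, flow now 7.
Augment Depot→Jct3→HubC→Jct1→Port: bottleneck 4, flow now 11.
Augment Depot→Y2→HubC→Jct1→Port: bottleneck 1, flow now 12.
No augmenting path remains; maximum flow = 12.
By max-flow min-cut, the minimum cut capacity equals the max flow.
In the residual graph, reachable from Depot: {Depot, Y3, Jct3, Y2, Y1, HubC, Jct1, Jct2, HubA}.
Min-cut edges: Jct1→Port (7), Jct2→Port (3), HubA→Port (2); capacity 7 + 3 + 2 = 12.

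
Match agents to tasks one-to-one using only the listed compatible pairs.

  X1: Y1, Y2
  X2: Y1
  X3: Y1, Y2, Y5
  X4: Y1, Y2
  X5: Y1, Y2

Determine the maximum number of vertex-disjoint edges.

Unit-capacity flow: source→left, listed edges, right→sink; max matching = max flow.
Augmenting path X1→Y1 (+1); matched 1.
Augmenting path X3→Y2 (+1); matched 2.
Augmenting path X4→Y2→X3→Y5 (+1); matched 3.
No augmenting path remains; maximum matching = 3.
König certificate: {X3, Y1, Y2} is a vertex cover of size 3 (every listed pair touches it), so no matching can be larger.

3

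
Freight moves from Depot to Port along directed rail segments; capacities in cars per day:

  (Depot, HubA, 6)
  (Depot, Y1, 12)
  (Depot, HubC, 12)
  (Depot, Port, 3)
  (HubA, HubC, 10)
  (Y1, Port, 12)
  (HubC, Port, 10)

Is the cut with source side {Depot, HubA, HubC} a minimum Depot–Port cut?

Yes — it is a minimum cut (capacity 25).

Given cut capacity: 12 + 3 + 10 = 25.
Augment Depot→Port: bottleneck 3, flow now 3.
Augment Depot→Y1→Port: bottleneck 12, flow now 15.
Augment Depot→HubC→Port: bottleneck 10, flow now 25.
No augmenting path remains; maximum flow = 25.
Cut capacity 25 equals the max flow, so it is a minimum cut.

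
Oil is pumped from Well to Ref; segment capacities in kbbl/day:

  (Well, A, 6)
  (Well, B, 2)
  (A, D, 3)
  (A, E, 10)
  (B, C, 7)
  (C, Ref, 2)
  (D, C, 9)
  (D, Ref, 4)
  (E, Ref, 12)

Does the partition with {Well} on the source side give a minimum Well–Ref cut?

Yes — it is a minimum cut (capacity 8).

Given cut capacity: 6 + 2 = 8.
Augment Well→A→D→Ref: bottleneck 3, flow now 3.
Augment Well→A→E→Ref: bottleneck 3, flow now 6.
Augment Well→B→C→Ref: bottleneck 2, flow now 8.
No augmenting path remains; maximum flow = 8.
Cut capacity 8 equals the max flow, so it is a minimum cut.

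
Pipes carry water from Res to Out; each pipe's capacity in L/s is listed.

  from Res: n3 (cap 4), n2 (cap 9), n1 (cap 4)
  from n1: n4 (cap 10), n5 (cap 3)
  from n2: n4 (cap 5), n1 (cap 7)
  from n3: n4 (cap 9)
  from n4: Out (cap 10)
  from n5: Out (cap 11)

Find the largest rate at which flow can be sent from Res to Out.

Augment Res→n1→n4→Out: bottleneck 4, flow now 4.
Augment Res→n2→n4→Out: bottleneck 5, flow now 9.
Augment Res→n3→n4→Out: bottleneck 1, flow now 10.
Augment Res→n2→n1→n5→Out: bottleneck 3, flow now 13.
No augmenting path remains; maximum flow = 13.
In the residual graph, reachable from Res: {Res, n1, n2, n3, n4}.
Min-cut edges: n1→n5 (3), n4→Out (10); capacity 3 + 10 = 13.
This cut is saturated, so no flow can exceed 13.

13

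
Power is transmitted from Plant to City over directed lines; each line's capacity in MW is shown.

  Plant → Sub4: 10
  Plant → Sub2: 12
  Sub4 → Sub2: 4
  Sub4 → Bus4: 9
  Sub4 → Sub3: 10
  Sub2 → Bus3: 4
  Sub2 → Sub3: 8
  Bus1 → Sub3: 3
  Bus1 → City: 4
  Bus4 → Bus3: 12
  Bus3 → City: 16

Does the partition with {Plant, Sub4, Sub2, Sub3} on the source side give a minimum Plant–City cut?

Yes — it is a minimum cut (capacity 13).

Given cut capacity: 9 + 4 = 13.
Augment Plant→Sub2→Bus3→City: bottleneck 4, flow now 4.
Augment Plant→Sub4→Bus4→Bus3→City: bottleneck 9, flow now 13.
No augmenting path remains; maximum flow = 13.
Cut capacity 13 equals the max flow, so it is a minimum cut.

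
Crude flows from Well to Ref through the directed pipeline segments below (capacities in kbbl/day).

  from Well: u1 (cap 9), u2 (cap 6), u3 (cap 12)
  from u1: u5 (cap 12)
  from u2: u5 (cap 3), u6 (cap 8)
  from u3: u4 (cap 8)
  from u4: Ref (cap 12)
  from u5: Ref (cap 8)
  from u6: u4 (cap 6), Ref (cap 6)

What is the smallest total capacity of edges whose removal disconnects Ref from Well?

22

Augment Well→u1→u5→Ref: bottleneck 8, flow now 8.
Augment Well→u2→u6→Ref: bottleneck 6, flow now 14.
Augment Well→u3→u4→Ref: bottleneck 8, flow now 22.
No augmenting path remains; maximum flow = 22.
By max-flow min-cut, the minimum cut capacity equals the max flow.
In the residual graph, reachable from Well: {Well, u1, u3, u5}.
Min-cut edges: Well→u2 (6), u3→u4 (8), u5→Ref (8); capacity 6 + 8 + 8 = 22.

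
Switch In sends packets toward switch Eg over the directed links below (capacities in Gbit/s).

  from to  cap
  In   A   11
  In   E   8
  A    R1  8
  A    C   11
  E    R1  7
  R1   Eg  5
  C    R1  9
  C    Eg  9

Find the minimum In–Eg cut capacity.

Augment In→A→R1→Eg: bottleneck 5, flow now 5.
Augment In→A→C→Eg: bottleneck 6, flow now 11.
Augment In→E→R1→A→C→Eg: bottleneck 3, flow now 14. (uses reverse residual edge)
No augmenting path remains; maximum flow = 14.
By max-flow min-cut, the minimum cut capacity equals the max flow.
In the residual graph, reachable from In: {In, A, E, R1, C}.
Min-cut edges: R1→Eg (5), C→Eg (9); capacity 5 + 9 = 14.

14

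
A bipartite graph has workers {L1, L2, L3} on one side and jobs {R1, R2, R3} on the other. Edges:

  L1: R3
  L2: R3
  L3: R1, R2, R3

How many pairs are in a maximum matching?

Unit-capacity flow: source→left, listed edges, right→sink; max matching = max flow.
Augmenting path L1→R3 (+1); matched 1.
Augmenting path L3→R1 (+1); matched 2.
No augmenting path remains; maximum matching = 2.
König certificate: {L3, R3} is a vertex cover of size 2 (every listed pair touches it), so no matching can be larger.

2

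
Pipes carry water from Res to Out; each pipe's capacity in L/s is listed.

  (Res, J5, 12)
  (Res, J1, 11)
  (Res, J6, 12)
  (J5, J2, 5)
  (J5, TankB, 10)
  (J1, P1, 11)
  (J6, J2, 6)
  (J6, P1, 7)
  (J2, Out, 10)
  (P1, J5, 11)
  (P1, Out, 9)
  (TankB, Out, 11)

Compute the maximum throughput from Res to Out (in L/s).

Augment Res→J5→J2→Out: bottleneck 5, flow now 5.
Augment Res→J5→TankB→Out: bottleneck 7, flow now 12.
Augment Res→J1→P1→Out: bottleneck 9, flow now 21.
Augment Res→J6→J2→Out: bottleneck 5, flow now 26.
Augment Res→J1→P1→J5→TankB→Out: bottleneck 2, flow now 28.
Augment Res→J6→J2→J5→TankB→Out: bottleneck 1, flow now 29. (uses reverse residual edge)
No augmenting path remains; maximum flow = 29.
In the residual graph, reachable from Res: {Res, J5, J1, J6, J2, P1}.
Min-cut edges: J5→TankB (10), J2→Out (10), P1→Out (9); capacity 10 + 10 + 9 = 29.
This cut is saturated, so no flow can exceed 29.

29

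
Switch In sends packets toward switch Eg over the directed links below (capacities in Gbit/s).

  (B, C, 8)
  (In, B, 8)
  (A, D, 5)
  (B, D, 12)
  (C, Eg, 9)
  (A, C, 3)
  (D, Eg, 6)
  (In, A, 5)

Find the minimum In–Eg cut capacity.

Augment In→A→C→Eg: bottleneck 3, flow now 3.
Augment In→A→D→Eg: bottleneck 2, flow now 5.
Augment In→B→C→Eg: bottleneck 6, flow now 11.
Augment In→B→D→Eg: bottleneck 2, flow now 13.
No augmenting path remains; maximum flow = 13.
By max-flow min-cut, the minimum cut capacity equals the max flow.
In the residual graph, reachable from In: {In}.
Min-cut edges: In→A (5), In→B (8); capacity 5 + 8 = 13.

13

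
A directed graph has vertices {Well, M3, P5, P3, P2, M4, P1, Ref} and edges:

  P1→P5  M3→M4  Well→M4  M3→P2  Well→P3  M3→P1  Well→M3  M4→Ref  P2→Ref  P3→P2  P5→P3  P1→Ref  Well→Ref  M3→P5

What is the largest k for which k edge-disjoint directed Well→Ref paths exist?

4

Assign every edge capacity 1; by Menger, the answer equals the max flow.
Augment Well→Ref (+1); total 1.
Augment Well→M4→Ref (+1); total 2.
Augment Well→M3→P2→Ref (+1); total 3.
Augment Well→P3→P2→M3→P1→Ref (+1); total 4. (traverses M3→P2 backwards in the residual graph, cancelling flow on it)
After the cancellation the 4 edge-disjoint paths are: Well→M3→P1→Ref; Well→P3→P2→Ref; Well→M4→Ref; Well→Ref.
No residual Well→Ref path; max flow = 4.
Certifying cut of size 4: {Well→M3, Well→M4, Well→P3, Well→Ref}.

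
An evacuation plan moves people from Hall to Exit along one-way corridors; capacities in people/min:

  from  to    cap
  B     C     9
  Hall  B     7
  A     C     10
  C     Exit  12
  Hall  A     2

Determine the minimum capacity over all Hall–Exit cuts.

Augment Hall→A→C→Exit: bottleneck 2, flow now 2.
Augment Hall→B→C→Exit: bottleneck 7, flow now 9.
No augmenting path remains; maximum flow = 9.
By max-flow min-cut, the minimum cut capacity equals the max flow.
In the residual graph, reachable from Hall: {Hall}.
Min-cut edges: Hall→A (2), Hall→B (7); capacity 2 + 7 = 9.

9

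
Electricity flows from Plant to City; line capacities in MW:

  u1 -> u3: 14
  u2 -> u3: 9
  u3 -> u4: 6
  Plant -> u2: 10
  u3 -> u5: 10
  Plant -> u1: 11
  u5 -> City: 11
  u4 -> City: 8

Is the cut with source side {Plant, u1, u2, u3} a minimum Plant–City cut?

Given cut capacity: 6 + 10 = 16.
Augment Plant→u1→u3→u4→City: bottleneck 6, flow now 6.
Augment Plant→u1→u3→u5→City: bottleneck 5, flow now 11.
Augment Plant→u2→u3→u5→City: bottleneck 5, flow now 16.
No augmenting path remains; maximum flow = 16.
Cut capacity 16 equals the max flow, so it is a minimum cut.

Yes — it is a minimum cut (capacity 16).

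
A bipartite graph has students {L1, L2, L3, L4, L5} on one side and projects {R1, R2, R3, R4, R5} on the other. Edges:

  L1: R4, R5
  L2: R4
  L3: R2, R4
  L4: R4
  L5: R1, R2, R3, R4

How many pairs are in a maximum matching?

Unit-capacity flow: source→left, listed edges, right→sink; max matching = max flow.
Augmenting path L1→R4 (+1); matched 1.
Augmenting path L3→R2 (+1); matched 2.
Augmenting path L5→R1 (+1); matched 3.
Augmenting path L2→R4→L1→R5 (+1); matched 4.
No augmenting path remains; maximum matching = 4.
König certificate: {L1, L3, L5, R4} is a vertex cover of size 4 (every listed pair touches it), so no matching can be larger.

4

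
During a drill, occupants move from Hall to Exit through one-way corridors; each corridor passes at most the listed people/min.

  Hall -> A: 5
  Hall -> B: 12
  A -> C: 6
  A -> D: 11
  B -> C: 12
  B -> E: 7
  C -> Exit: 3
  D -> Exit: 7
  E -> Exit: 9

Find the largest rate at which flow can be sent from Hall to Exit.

15

Augment Hall→A→C→Exit: bottleneck 3, flow now 3.
Augment Hall→A→D→Exit: bottleneck 2, flow now 5.
Augment Hall→B→E→Exit: bottleneck 7, flow now 12.
Augment Hall→B→C→A→D→Exit: bottleneck 3, flow now 15. (uses reverse residual edge)
No augmenting path remains; maximum flow = 15.
In the residual graph, reachable from Hall: {Hall, B, C}.
Min-cut edges: Hall→A (5), B→E (7), C→Exit (3); capacity 5 + 7 + 3 = 15.
This cut is saturated, so no flow can exceed 15.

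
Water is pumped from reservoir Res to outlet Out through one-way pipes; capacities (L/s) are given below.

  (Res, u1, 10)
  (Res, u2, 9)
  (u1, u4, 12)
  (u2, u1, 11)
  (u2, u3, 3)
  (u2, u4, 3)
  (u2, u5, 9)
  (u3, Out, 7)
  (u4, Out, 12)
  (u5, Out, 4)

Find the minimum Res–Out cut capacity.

19

Augment Res→u1→u4→Out: bottleneck 10, flow now 10.
Augment Res→u2→u3→Out: bottleneck 3, flow now 13.
Augment Res→u2→u4→Out: bottleneck 2, flow now 15.
Augment Res→u2→u5→Out: bottleneck 4, flow now 19.
No augmenting path remains; maximum flow = 19.
By max-flow min-cut, the minimum cut capacity equals the max flow.
In the residual graph, reachable from Res: {Res}.
Min-cut edges: Res→u1 (10), Res→u2 (9); capacity 10 + 9 = 19.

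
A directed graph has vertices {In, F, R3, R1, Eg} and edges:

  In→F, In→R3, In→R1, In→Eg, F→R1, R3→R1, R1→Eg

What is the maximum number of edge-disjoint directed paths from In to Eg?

2

Assign every edge capacity 1; by Menger, the answer equals the max flow.
Path In→Eg (+1); total 1.
Path In→R1→Eg (+1); total 2.
No residual In→Eg path; max flow = 2.
Certifying cut of size 2: {In→Eg, R1→Eg}.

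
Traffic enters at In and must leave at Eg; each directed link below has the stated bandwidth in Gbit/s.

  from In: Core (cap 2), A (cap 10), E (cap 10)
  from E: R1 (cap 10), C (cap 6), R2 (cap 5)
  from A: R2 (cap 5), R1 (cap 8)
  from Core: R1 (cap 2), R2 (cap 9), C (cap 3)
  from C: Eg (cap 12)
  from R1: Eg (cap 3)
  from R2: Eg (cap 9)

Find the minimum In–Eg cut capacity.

Augment In→E→C→Eg: bottleneck 6, flow now 6.
Augment In→E→R1→Eg: bottleneck 3, flow now 9.
Augment In→E→R2→Eg: bottleneck 1, flow now 10.
Augment In→A→R2→Eg: bottleneck 5, flow now 15.
Augment In→Core→C→Eg: bottleneck 2, flow now 17.
Augment In→A→R1→E→R2→Eg: bottleneck 3, flow now 20. (uses reverse residual edge)
No augmenting path remains; maximum flow = 20.
By max-flow min-cut, the minimum cut capacity equals the max flow.
In the residual graph, reachable from In: {In, A, R1}.
Min-cut edges: In→E (10), In→Core (2), A→R2 (5), R1→Eg (3); capacity 10 + 2 + 5 + 3 = 20.

20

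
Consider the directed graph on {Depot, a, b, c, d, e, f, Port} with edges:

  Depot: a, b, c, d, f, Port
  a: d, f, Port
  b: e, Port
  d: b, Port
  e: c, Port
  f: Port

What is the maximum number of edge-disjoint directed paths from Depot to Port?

Assign every edge capacity 1; by Menger, the answer equals the max flow.
Path Depot→Port (+1); total 1.
Path Depot→a→Port (+1); total 2.
Path Depot→b→Port (+1); total 3.
Path Depot→d→Port (+1); total 4.
Path Depot→f→Port (+1); total 5.
No residual Depot→Port path; max flow = 5.
Certifying cut of size 5: {Depot→Port, Depot→a, Depot→b, Depot→d, Depot→f}.

5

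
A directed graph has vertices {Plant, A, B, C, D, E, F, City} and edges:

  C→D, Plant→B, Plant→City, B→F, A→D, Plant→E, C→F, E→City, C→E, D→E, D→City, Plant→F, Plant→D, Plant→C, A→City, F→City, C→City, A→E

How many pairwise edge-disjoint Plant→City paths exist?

Assign every edge capacity 1; by Menger, the answer equals the max flow.
Path Plant→City (+1); total 1.
Path Plant→C→City (+1); total 2.
Path Plant→D→City (+1); total 3.
Path Plant→E→City (+1); total 4.
Path Plant→F→City (+1); total 5.
No residual Plant→City path; max flow = 5.
Certifying cut of size 5: {F→City, Plant→C, Plant→City, Plant→D, Plant→E}.

5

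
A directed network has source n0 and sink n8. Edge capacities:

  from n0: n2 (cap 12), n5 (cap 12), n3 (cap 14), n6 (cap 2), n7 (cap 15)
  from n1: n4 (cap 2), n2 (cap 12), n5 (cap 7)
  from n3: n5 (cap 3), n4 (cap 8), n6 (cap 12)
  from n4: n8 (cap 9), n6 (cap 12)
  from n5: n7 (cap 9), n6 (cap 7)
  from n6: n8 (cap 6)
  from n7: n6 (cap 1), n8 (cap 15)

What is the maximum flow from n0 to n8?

Augment n0→n6→n8: bottleneck 2, flow now 2.
Augment n0→n7→n8: bottleneck 15, flow now 17.
Augment n0→n3→n4→n8: bottleneck 8, flow now 25.
Augment n0→n3→n6→n8: bottleneck 4, flow now 29.
No augmenting path remains; maximum flow = 29.
In the residual graph, reachable from n0: {n0, n2, n3, n5, n6, n7}.
Min-cut edges: n3→n4 (8), n6→n8 (6), n7→n8 (15); capacity 8 + 6 + 15 = 29.
This cut is saturated, so no flow can exceed 29.

29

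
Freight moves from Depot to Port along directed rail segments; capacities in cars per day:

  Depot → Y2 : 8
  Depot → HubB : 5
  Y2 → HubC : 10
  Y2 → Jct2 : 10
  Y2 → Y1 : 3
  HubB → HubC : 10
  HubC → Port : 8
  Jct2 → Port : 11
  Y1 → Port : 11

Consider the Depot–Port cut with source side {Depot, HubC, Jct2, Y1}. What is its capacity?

Edges leaving {Depot, HubC, Jct2, Y1}: Depot→Y2 (8), Depot→HubB (5), HubC→Port (8), Jct2→Port (11), Y1→Port (11).
Cut capacity = 8 + 5 + 8 + 11 + 11 = 43.

43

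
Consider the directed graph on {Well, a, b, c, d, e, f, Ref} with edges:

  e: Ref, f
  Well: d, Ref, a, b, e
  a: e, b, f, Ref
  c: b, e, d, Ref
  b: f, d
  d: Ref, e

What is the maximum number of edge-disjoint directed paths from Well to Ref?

4

Assign every edge capacity 1; by Menger, the answer equals the max flow.
Path Well→Ref (+1); total 1.
Path Well→a→Ref (+1); total 2.
Path Well→d→Ref (+1); total 3.
Path Well→e→Ref (+1); total 4.
No residual Well→Ref path; max flow = 4.
Certifying cut of size 4: {Well→Ref, Well→a, d→Ref, e→Ref}.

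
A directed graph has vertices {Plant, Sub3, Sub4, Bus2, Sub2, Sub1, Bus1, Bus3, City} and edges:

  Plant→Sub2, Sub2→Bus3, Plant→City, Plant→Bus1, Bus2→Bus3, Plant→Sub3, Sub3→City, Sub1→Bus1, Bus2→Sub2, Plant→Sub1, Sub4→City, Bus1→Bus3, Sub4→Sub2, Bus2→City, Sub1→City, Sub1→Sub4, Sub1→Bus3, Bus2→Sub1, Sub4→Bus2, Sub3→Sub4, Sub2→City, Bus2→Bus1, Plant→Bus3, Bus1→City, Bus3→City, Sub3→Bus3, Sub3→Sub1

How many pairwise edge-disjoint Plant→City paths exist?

Assign every edge capacity 1; by Menger, the answer equals the max flow.
Path Plant→City (+1); total 1.
Path Plant→Sub3→City (+1); total 2.
Path Plant→Sub2→City (+1); total 3.
Path Plant→Sub1→City (+1); total 4.
Path Plant→Bus1→City (+1); total 5.
Path Plant→Bus3→City (+1); total 6.
No residual Plant→City path; max flow = 6.
Certifying cut of size 6: {Plant→Bus1, Plant→Bus3, Plant→City, Plant→Sub1, Plant→Sub2, Plant→Sub3}.

6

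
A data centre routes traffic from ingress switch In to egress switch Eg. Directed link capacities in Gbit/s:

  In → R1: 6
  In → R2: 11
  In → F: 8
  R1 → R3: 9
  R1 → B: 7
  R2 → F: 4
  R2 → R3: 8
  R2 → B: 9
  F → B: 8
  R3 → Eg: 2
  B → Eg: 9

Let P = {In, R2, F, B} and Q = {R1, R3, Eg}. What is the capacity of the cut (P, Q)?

Edges leaving {In, R2, F, B}: In→R1 (6), R2→R3 (8), B→Eg (9).
Cut capacity = 6 + 8 + 9 = 23.

23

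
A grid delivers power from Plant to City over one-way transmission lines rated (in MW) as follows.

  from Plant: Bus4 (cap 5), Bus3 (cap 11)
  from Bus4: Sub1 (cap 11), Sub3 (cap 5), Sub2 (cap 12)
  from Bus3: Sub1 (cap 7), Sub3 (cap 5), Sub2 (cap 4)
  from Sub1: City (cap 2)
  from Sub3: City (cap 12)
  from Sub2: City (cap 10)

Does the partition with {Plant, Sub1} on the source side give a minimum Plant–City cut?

Given cut capacity: 5 + 11 + 2 = 18.
Augment Plant→Bus4→Sub1→City: bottleneck 2, flow now 2.
Augment Plant→Bus4→Sub3→City: bottleneck 3, flow now 5.
Augment Plant→Bus3→Sub3→City: bottleneck 5, flow now 10.
Augment Plant→Bus3→Sub2→City: bottleneck 4, flow now 14.
Augment Plant→Bus3→Sub1→Bus4→Sub3→City: bottleneck 2, flow now 16. (uses reverse residual edge)
No augmenting path remains; maximum flow = 16.
In the residual graph, reachable from Plant: {Plant}.
Min-cut edges: Plant→Bus4 (5), Plant→Bus3 (11); capacity 5 + 11 = 16.
Cut capacity 18 exceeds the max flow 16, so it is not minimum.

No — its capacity is 18, but the minimum cut has capacity 16.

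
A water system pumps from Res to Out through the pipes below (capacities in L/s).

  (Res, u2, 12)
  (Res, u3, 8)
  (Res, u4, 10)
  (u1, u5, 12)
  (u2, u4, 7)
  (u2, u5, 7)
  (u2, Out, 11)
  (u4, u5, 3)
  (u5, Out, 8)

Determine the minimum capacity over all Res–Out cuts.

Augment Res→u2→Out: bottleneck 11, flow now 11.
Augment Res→u2→u5→Out: bottleneck 1, flow now 12.
Augment Res→u4→u5→Out: bottleneck 3, flow now 15.
No augmenting path remains; maximum flow = 15.
By max-flow min-cut, the minimum cut capacity equals the max flow.
In the residual graph, reachable from Res: {Res, u3, u4}.
Min-cut edges: Res→u2 (12), u4→u5 (3); capacity 12 + 3 = 15.

15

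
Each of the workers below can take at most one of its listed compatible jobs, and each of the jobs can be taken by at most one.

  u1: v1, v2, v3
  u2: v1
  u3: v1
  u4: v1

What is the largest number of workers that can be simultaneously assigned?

Unit-capacity flow: source→left, listed edges, right→sink; max matching = max flow.
Augmenting path u1→v1 (+1); matched 1.
Augmenting path u2→v1→u1→v2 (+1); matched 2.
No augmenting path remains; maximum matching = 2.
König certificate: {u1, v1} is a vertex cover of size 2 (every listed pair touches it), so no matching can be larger.

2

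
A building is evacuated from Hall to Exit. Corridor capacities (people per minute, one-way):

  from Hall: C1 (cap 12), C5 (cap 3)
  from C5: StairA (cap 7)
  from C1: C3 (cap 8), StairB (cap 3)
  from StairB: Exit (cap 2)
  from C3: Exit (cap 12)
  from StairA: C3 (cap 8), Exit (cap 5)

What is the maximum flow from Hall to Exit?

13

Augment Hall→C5→StairA→Exit: bottleneck 3, flow now 3.
Augment Hall→C1→StairB→Exit: bottleneck 2, flow now 5.
Augment Hall→C1→C3→Exit: bottleneck 8, flow now 13.
No augmenting path remains; maximum flow = 13.
In the residual graph, reachable from Hall: {Hall, C1, StairB}.
Min-cut edges: Hall→C5 (3), C1→C3 (8), StairB→Exit (2); capacity 3 + 8 + 2 = 13.
This cut is saturated, so no flow can exceed 13.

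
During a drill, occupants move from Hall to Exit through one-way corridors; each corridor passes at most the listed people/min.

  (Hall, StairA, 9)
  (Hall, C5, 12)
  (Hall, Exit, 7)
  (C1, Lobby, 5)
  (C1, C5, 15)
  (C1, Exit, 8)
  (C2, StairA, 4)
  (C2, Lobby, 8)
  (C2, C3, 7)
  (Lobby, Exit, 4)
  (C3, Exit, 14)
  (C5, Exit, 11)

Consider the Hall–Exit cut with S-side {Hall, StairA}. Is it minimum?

No — its capacity is 19, but the minimum cut has capacity 18.

Given cut capacity: 12 + 7 = 19.
Augment Hall→Exit: bottleneck 7, flow now 7.
Augment Hall→C5→Exit: bottleneck 11, flow now 18.
No augmenting path remains; maximum flow = 18.
In the residual graph, reachable from Hall: {Hall, StairA, C5}.
Min-cut edges: Hall→Exit (7), C5→Exit (11); capacity 7 + 11 = 18.
Cut capacity 19 exceeds the max flow 18, so it is not minimum.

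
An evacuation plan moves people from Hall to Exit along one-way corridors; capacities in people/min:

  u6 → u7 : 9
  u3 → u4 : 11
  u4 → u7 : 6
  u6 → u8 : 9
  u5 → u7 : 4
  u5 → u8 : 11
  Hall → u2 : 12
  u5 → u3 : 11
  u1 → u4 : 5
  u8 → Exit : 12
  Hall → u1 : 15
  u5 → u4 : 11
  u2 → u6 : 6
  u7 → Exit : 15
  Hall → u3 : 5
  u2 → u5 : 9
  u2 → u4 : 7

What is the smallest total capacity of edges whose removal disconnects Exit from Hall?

Augment Hall→u1→u4→u7→Exit: bottleneck 5, flow now 5.
Augment Hall→u2→u4→u7→Exit: bottleneck 1, flow now 6.
Augment Hall→u2→u5→u7→Exit: bottleneck 4, flow now 10.
Augment Hall→u2→u5→u8→Exit: bottleneck 5, flow now 15.
Augment Hall→u2→u6→u7→Exit: bottleneck 2, flow now 17.
Augment Hall→u3→u4→u2→u6→u7→Exit: bottleneck 1, flow now 18. (uses reverse residual edge)
No augmenting path remains; maximum flow = 18.
By max-flow min-cut, the minimum cut capacity equals the max flow.
In the residual graph, reachable from Hall: {Hall, u1, u3, u4}.
Min-cut edges: Hall→u2 (12), u4→u7 (6); capacity 12 + 6 = 18.

18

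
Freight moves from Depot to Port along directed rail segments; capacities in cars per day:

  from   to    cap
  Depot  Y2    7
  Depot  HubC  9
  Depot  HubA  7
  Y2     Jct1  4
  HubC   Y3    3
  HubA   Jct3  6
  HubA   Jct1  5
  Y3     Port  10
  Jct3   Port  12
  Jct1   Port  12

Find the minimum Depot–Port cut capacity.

Augment Depot→Y2→Jct1→Port: bottleneck 4, flow now 4.
Augment Depot→HubC→Y3→Port: bottleneck 3, flow now 7.
Augment Depot→HubA→Jct3→Port: bottleneck 6, flow now 13.
Augment Depot→HubA→Jct1→Port: bottleneck 1, flow now 14.
No augmenting path remains; maximum flow = 14.
By max-flow min-cut, the minimum cut capacity equals the max flow.
In the residual graph, reachable from Depot: {Depot, Y2, HubC}.
Min-cut edges: Depot→HubA (7), Y2→Jct1 (4), HubC→Y3 (3); capacity 7 + 4 + 3 = 14.

14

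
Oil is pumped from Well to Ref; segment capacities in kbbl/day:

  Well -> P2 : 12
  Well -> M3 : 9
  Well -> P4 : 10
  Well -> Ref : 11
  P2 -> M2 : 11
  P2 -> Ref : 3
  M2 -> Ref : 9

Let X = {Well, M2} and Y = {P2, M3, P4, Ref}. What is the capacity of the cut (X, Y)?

51

Edges leaving {Well, M2}: Well→P2 (12), Well→M3 (9), Well→P4 (10), Well→Ref (11), M2→Ref (9).
Cut capacity = 12 + 9 + 10 + 11 + 9 = 51.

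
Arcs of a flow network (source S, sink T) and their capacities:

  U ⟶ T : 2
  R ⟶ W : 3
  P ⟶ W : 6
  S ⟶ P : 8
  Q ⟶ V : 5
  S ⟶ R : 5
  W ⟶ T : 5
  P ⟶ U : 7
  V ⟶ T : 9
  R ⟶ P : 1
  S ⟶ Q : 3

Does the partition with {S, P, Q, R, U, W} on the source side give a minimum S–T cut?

No — its capacity is 12, but the minimum cut has capacity 10.

Given cut capacity: 5 + 2 + 5 = 12.
Augment S→P→U→T: bottleneck 2, flow now 2.
Augment S→P→W→T: bottleneck 5, flow now 7.
Augment S→Q→V→T: bottleneck 3, flow now 10.
No augmenting path remains; maximum flow = 10.
In the residual graph, reachable from S: {S, P, R, U, W}.
Min-cut edges: S→Q (3), U→T (2), W→T (5); capacity 3 + 2 + 5 = 10.
Cut capacity 12 exceeds the max flow 10, so it is not minimum.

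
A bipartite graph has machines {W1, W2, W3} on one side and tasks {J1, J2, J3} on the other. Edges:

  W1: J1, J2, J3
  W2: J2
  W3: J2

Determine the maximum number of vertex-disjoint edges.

2

Unit-capacity flow: source→left, listed edges, right→sink; max matching = max flow.
Augmenting path W1→J1 (+1); matched 1.
Augmenting path W2→J2 (+1); matched 2.
No augmenting path remains; maximum matching = 2.
König certificate: {W1, J2} is a vertex cover of size 2 (every listed pair touches it), so no matching can be larger.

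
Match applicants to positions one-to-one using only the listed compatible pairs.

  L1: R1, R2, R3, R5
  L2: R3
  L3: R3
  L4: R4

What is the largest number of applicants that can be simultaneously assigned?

Unit-capacity flow: source→left, listed edges, right→sink; max matching = max flow.
Augmenting path L1→R1 (+1); matched 1.
Augmenting path L2→R3 (+1); matched 2.
Augmenting path L4→R4 (+1); matched 3.
No augmenting path remains; maximum matching = 3.
König certificate: {L1, L4, R3} is a vertex cover of size 3 (every listed pair touches it), so no matching can be larger.

3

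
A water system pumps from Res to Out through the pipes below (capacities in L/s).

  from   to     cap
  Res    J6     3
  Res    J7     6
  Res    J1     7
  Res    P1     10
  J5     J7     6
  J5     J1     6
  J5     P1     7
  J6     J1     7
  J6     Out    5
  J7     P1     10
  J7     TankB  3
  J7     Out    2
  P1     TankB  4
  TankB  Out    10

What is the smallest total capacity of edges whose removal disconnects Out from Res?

12

Augment Res→J6→Out: bottleneck 3, flow now 3.
Augment Res→J7→Out: bottleneck 2, flow now 5.
Augment Res→J7→TankB→Out: bottleneck 3, flow now 8.
Augment Res→P1→TankB→Out: bottleneck 4, flow now 12.
No augmenting path remains; maximum flow = 12.
By max-flow min-cut, the minimum cut capacity equals the max flow.
In the residual graph, reachable from Res: {Res, J7, J1, P1}.
Min-cut edges: Res→J6 (3), J7→TankB (3), J7→Out (2), P1→TankB (4); capacity 3 + 3 + 2 + 4 = 12.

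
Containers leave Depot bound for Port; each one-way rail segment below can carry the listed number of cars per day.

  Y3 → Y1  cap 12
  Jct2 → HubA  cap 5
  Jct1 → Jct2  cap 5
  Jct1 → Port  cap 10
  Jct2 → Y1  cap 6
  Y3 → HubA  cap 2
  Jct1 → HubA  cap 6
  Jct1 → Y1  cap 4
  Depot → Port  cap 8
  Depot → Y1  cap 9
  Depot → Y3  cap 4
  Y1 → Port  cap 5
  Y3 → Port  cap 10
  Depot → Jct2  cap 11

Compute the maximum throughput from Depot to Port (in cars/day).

Augment Depot→Port: bottleneck 8, flow now 8.
Augment Depot→Y3→Port: bottleneck 4, flow now 12.
Augment Depot→Y1→Port: bottleneck 5, flow now 17.
No augmenting path remains; maximum flow = 17.
In the residual graph, reachable from Depot: {Depot, Jct2, HubA, Y1}.
Min-cut edges: Depot→Y3 (4), Depot→Port (8), Y1→Port (5); capacity 4 + 8 + 5 = 17.
This cut is saturated, so no flow can exceed 17.

17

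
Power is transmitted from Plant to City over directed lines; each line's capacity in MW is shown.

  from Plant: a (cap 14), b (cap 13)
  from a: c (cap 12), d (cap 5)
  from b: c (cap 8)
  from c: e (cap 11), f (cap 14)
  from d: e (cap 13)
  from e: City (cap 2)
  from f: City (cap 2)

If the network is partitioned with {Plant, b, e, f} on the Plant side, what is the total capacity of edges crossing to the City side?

26

Edges leaving {Plant, b, e, f}: Plant→a (14), b→c (8), e→City (2), f→City (2).
Cut capacity = 14 + 8 + 2 + 2 = 26.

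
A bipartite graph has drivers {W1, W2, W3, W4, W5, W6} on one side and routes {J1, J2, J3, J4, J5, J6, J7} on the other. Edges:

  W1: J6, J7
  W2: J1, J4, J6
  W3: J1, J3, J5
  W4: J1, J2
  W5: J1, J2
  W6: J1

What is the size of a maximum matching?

Unit-capacity flow: source→left, listed edges, right→sink; max matching = max flow.
Augmenting path W1→J6 (+1); matched 1.
Augmenting path W2→J1 (+1); matched 2.
Augmenting path W3→J3 (+1); matched 3.
Augmenting path W4→J2 (+1); matched 4.
Augmenting path W5→J1→W2→J4 (+1); matched 5.
No augmenting path remains; maximum matching = 5.
König certificate: {W1, W2, W3, J1, J2} is a vertex cover of size 5 (every listed pair touches it), so no matching can be larger.

5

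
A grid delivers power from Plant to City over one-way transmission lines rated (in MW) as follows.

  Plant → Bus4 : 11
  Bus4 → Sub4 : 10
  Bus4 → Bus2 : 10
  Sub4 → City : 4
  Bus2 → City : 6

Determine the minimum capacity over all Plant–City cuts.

10

Augment Plant→Bus4→Sub4→City: bottleneck 4, flow now 4.
Augment Plant→Bus4→Bus2→City: bottleneck 6, flow now 10.
No augmenting path remains; maximum flow = 10.
By max-flow min-cut, the minimum cut capacity equals the max flow.
In the residual graph, reachable from Plant: {Plant, Bus4, Sub4, Bus2}.
Min-cut edges: Sub4→City (4), Bus2→City (6); capacity 4 + 6 = 10.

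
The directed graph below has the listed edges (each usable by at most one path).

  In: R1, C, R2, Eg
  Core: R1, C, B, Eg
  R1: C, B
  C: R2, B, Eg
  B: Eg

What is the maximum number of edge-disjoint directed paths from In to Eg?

3

Assign every edge capacity 1; by Menger, the answer equals the max flow.
Path In→Eg (+1); total 1.
Path In→C→Eg (+1); total 2.
Path In→R1→B→Eg (+1); total 3.
No residual In→Eg path; max flow = 3.
Certifying cut of size 3: {In→C, In→Eg, In→R1}.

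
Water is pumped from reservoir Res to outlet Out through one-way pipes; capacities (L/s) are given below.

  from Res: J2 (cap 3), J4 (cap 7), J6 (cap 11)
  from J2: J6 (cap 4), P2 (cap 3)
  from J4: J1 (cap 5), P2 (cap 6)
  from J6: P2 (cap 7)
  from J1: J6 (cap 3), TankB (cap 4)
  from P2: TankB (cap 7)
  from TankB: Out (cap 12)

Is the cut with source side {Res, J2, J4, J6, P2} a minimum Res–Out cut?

Given cut capacity: 5 + 7 = 12.
Augment Res→J2→P2→TankB→Out: bottleneck 3, flow now 3.
Augment Res→J4→J1→TankB→Out: bottleneck 4, flow now 7.
Augment Res→J4→P2→TankB→Out: bottleneck 3, flow now 10.
Augment Res→J6→P2→TankB→Out: bottleneck 1, flow now 11.
No augmenting path remains; maximum flow = 11.
In the residual graph, reachable from Res: {Res, J2, J4, J6, J1, P2}.
Min-cut edges: J1→TankB (4), P2→TankB (7); capacity 4 + 7 = 11.
Cut capacity 12 exceeds the max flow 11, so it is not minimum.

No — its capacity is 12, but the minimum cut has capacity 11.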